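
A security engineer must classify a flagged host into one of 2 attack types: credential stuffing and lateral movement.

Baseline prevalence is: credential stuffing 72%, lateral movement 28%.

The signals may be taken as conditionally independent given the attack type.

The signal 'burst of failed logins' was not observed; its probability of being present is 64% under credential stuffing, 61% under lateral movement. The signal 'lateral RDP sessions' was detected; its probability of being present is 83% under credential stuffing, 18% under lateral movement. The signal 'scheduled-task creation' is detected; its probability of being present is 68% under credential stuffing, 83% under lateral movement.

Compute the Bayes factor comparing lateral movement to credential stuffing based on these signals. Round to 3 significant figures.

Take the product of per-signal likelihoods under each hypothesis (using 1 − P(present | H) for each absent signal), then divide.
  lateral movement: (1 − 0.61) × 0.18 × 0.83 = 0.058266
  credential stuffing: (1 − 0.64) × 0.83 × 0.68 = 0.20318
Bayes factor = 0.058266 / 0.20318 ≈ 0.287

0.287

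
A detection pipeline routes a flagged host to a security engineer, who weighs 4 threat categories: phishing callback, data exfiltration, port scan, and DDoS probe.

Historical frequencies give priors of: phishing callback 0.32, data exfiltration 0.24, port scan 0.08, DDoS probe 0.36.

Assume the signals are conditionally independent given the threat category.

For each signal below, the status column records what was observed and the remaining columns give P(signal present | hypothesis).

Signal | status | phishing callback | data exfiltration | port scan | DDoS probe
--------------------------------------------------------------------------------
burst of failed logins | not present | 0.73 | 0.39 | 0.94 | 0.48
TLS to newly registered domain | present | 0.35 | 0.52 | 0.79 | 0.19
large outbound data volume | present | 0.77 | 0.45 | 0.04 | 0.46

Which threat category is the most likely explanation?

For each hypothesis, the unnormalized posterior weight is prior × product of the signal likelihoods (using 1 − P(present | H) for each absent signal):
  phishing callback: 0.32 × (1 − 0.73) × 0.35 × 0.77 = 0.023285
  data exfiltration: 0.24 × (1 − 0.39) × 0.52 × 0.45 = 0.034258
  port scan: 0.08 × (1 − 0.94) × 0.79 × 0.04 = 0.00015168
  DDoS probe: 0.36 × (1 − 0.48) × 0.19 × 0.46 = 0.016361
Marginal likelihood of the evidence = 0.074055.
P(phishing callback | evidence) ≈ 0.023285 / 0.074055 ≈ 0.314
P(data exfiltration | evidence) ≈ 0.034258 / 0.074055 ≈ 0.463
P(port scan | evidence) ≈ 0.00015168 / 0.074055 ≈ 0.002
P(DDoS probe | evidence) ≈ 0.016361 / 0.074055 ≈ 0.221
The largest is 0.463, so data exfiltration is most probable.

data exfiltration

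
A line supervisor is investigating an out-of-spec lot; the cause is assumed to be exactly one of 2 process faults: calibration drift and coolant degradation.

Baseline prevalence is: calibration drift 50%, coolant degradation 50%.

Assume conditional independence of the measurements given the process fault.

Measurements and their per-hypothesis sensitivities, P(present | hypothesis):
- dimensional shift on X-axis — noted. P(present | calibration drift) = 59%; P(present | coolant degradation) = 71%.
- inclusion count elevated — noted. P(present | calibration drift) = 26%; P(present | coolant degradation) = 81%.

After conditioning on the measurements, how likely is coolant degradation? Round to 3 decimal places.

0.789

For each hypothesis, the unnormalized posterior weight is prior × product of the measurement likelihoods:
  calibration drift: 0.50 × 0.59 × 0.26 = 0.0767
  coolant degradation: 0.50 × 0.71 × 0.81 = 0.28755
Marginal likelihood of the evidence = 0.36425.
P(coolant degradation | evidence) = 0.28755 / 0.36425 ≈ 0.789.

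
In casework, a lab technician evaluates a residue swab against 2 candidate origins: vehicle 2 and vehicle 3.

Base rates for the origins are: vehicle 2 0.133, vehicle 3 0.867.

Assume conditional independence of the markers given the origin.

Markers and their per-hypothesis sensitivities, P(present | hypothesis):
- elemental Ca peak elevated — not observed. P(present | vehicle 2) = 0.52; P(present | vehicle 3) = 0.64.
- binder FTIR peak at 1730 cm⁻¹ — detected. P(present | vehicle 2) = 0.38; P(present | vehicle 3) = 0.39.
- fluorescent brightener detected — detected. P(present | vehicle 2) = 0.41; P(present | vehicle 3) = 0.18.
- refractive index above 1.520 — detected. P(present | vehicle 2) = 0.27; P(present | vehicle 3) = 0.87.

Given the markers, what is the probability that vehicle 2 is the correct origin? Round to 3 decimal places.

Multiply each prior by the joint likelihood of the marker pattern (using 1 − P(present | H) for each absent marker):
  vehicle 2: 0.133 × (1 − 0.52) × 0.38 × 0.41 × 0.27 = 0.0026855
  vehicle 3: 0.867 × (1 − 0.64) × 0.39 × 0.18 × 0.87 = 0.019062
Normalizing constant Z = 0.0026855 + 0.019062 = 0.021748.
P(vehicle 2 | evidence) = 0.0026855 / 0.021748 ≈ 0.123.

0.123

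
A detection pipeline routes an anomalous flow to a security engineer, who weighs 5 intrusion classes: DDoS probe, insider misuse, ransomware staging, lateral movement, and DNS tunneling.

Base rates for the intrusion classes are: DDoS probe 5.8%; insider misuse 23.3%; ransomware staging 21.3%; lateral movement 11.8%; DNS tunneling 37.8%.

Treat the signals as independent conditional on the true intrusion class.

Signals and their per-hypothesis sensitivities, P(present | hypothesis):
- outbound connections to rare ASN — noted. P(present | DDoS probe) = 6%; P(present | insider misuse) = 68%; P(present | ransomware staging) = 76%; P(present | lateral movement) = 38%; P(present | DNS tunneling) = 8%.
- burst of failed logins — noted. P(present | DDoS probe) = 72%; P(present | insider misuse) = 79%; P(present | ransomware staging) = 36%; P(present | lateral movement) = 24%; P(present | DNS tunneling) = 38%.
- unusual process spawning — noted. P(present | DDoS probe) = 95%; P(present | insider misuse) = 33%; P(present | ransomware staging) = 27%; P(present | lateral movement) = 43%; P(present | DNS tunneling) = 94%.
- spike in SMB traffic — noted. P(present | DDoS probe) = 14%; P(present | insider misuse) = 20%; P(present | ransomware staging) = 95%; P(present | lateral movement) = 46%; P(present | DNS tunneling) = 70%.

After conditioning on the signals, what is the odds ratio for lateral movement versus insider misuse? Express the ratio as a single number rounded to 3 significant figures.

0.258

The normalizing constant cancels in an odds ratio, so compute prior × likelihood for the two hypotheses only:
  lateral movement: 0.118 × 0.38 × 0.24 × 0.43 × 0.46 = 0.0021286
  insider misuse: 0.233 × 0.68 × 0.79 × 0.33 × 0.20 = 0.0082611
Posterior odds = 0.0021286 / 0.0082611 ≈ 0.258.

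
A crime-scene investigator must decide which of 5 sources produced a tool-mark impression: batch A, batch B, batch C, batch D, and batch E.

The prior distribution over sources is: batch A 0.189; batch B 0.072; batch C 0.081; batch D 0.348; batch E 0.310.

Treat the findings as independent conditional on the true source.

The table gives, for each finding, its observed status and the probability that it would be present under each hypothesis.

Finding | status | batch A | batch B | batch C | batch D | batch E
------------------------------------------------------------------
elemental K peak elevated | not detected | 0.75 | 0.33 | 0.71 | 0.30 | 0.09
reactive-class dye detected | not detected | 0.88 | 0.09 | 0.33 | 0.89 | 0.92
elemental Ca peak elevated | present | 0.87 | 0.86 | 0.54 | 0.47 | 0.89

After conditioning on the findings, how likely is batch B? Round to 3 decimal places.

0.450

By Bayes' rule with conditional independence, the unnormalized weight for each hypothesis is prior × ∏ likelihoods (using 1 − P(present | H) for each absent finding):
  batch A: 0.189 × (1 − 0.75) × (1 − 0.88) × 0.87 = 0.0049329
  batch B: 0.072 × (1 − 0.33) × (1 − 0.09) × 0.86 = 0.037753
  batch C: 0.081 × (1 − 0.71) × (1 − 0.33) × 0.54 = 0.0084987
  batch D: 0.348 × (1 − 0.30) × (1 − 0.89) × 0.47 = 0.012594
  batch E: 0.310 × (1 − 0.09) × (1 − 0.92) × 0.89 = 0.020086
The unnormalized weights sum to 0.083864.
P(batch B | evidence) = 0.037753 / 0.083864 ≈ 0.450.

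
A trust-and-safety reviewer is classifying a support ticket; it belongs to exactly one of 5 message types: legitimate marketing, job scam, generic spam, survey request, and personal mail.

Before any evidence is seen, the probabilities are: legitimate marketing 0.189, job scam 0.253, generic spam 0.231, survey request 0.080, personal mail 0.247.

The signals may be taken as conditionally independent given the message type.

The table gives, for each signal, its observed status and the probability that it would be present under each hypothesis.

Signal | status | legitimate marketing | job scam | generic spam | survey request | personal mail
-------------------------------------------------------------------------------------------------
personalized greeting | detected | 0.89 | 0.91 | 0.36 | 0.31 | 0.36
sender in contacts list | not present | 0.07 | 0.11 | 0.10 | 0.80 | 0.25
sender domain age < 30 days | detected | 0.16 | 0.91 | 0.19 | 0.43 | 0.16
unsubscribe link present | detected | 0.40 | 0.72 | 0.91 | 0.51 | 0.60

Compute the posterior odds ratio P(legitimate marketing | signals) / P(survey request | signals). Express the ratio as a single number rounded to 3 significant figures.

9.20

Unnormalized posterior weight (prior times the signal likelihoods) for each of the two hypotheses (using 1 − P(present | H) for each absent signal):
  legitimate marketing: 0.189 × 0.89 × (1 − 0.07) × 0.16 × 0.40 = 0.010012
  survey request: 0.080 × 0.31 × (1 − 0.80) × 0.43 × 0.51 = 0.0010877
Posterior odds = 0.010012 / 0.0010877 ≈ 9.20.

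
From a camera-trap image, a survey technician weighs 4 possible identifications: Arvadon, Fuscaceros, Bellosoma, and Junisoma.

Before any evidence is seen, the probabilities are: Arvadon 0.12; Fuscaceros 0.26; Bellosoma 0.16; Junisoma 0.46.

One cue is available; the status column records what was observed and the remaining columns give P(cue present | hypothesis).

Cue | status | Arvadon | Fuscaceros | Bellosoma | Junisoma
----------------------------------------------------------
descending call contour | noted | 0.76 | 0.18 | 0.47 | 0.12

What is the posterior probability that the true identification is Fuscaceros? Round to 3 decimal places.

For each hypothesis, the unnormalized posterior weight is prior × likelihood:
  Arvadon: 0.12 × 0.76 = 0.0912
  Fuscaceros: 0.26 × 0.18 = 0.0468
  Bellosoma: 0.16 × 0.47 = 0.0752
  Junisoma: 0.46 × 0.12 = 0.0552
Marginal likelihood of the evidence = 0.2684.
P(Fuscaceros | evidence) = 0.0468 / 0.2684 ≈ 0.174.

0.174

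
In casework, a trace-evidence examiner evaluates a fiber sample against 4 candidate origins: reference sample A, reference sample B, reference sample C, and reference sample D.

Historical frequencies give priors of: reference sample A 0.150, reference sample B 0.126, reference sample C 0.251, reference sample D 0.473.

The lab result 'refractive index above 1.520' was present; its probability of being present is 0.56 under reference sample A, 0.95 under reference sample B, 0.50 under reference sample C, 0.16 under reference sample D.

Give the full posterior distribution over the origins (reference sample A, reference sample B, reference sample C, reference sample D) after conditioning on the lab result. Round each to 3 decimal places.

For each hypothesis, the unnormalized posterior weight is prior × likelihood:
  reference sample A: 0.150 × 0.56 = 0.084
  reference sample B: 0.126 × 0.95 = 0.1197
  reference sample C: 0.251 × 0.50 = 0.1255
  reference sample D: 0.473 × 0.16 = 0.07568
Normalizing constant Z = 0.084 + 0.1197 + 0.1255 + 0.07568 = 0.40488.
P(reference sample A | evidence) = 0.084 / 0.40488 ≈ 0.207
P(reference sample B | evidence) = 0.1197 / 0.40488 ≈ 0.296
P(reference sample C | evidence) = 0.1255 / 0.40488 ≈ 0.310
P(reference sample D | evidence) = 0.07568 / 0.40488 ≈ 0.187

0.207, 0.296, 0.310, 0.187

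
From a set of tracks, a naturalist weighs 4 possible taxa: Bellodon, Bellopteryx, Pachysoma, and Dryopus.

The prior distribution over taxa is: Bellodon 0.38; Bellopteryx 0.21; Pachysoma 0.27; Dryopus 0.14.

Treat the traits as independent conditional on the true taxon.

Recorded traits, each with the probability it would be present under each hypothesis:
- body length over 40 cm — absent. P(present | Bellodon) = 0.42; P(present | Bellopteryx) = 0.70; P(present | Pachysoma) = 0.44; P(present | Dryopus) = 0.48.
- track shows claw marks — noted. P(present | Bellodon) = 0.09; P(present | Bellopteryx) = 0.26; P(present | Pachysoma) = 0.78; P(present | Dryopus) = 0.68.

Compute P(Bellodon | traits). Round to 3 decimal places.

Multiply each prior by the joint likelihood of the trait pattern (using 1 − P(present | H) for each absent trait):
  Bellodon: 0.38 × (1 − 0.42) × 0.09 = 0.019836
  Bellopteryx: 0.21 × (1 − 0.70) × 0.26 = 0.01638
  Pachysoma: 0.27 × (1 − 0.44) × 0.78 = 0.11794
  Dryopus: 0.14 × (1 − 0.48) × 0.68 = 0.049504
The unnormalized weights sum to 0.20366.
P(Bellodon | evidence) = 0.019836 / 0.20366 ≈ 0.097.

0.097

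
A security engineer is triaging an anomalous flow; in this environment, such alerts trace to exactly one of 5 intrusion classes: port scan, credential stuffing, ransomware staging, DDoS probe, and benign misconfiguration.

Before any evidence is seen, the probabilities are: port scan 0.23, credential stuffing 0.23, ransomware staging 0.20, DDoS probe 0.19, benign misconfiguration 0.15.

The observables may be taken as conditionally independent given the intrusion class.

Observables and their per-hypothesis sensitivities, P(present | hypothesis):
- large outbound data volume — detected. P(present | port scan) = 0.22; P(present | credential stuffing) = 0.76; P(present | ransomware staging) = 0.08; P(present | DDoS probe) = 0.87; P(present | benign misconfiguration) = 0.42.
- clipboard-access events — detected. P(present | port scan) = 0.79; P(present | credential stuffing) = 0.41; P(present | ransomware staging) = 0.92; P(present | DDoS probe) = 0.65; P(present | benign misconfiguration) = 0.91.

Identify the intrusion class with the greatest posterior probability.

DDoS probe

Multiply each prior by the joint likelihood of the observable pattern:
  port scan: 0.23 × 0.22 × 0.79 = 0.039974
  credential stuffing: 0.23 × 0.76 × 0.41 = 0.071668
  ransomware staging: 0.20 × 0.08 × 0.92 = 0.01472
  DDoS probe: 0.19 × 0.87 × 0.65 = 0.10744
  benign misconfiguration: 0.15 × 0.42 × 0.91 = 0.05733
Marginal likelihood of the evidence = 0.29114.
P(port scan | evidence) ≈ 0.039974 / 0.29114 ≈ 0.137
P(credential stuffing | evidence) ≈ 0.071668 / 0.29114 ≈ 0.246
P(ransomware staging | evidence) ≈ 0.01472 / 0.29114 ≈ 0.051
P(DDoS probe | evidence) ≈ 0.10744 / 0.29114 ≈ 0.369
P(benign misconfiguration | evidence) ≈ 0.05733 / 0.29114 ≈ 0.197
The largest is 0.369, so DDoS probe is most probable.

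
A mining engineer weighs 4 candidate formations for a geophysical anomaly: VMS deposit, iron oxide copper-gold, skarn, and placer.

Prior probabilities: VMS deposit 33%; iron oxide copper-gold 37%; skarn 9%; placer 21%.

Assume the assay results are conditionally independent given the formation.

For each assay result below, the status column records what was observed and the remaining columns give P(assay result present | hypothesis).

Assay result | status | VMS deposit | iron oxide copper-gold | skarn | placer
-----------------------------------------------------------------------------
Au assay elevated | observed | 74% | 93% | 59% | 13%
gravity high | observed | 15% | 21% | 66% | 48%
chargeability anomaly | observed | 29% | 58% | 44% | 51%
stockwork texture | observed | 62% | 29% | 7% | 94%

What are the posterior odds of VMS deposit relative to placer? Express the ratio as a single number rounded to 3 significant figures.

1.05

Unnormalized posterior weight (prior times the assay result likelihoods) for each of the two hypotheses:
  VMS deposit: 0.33 × 0.74 × 0.15 × 0.29 × 0.62 = 0.0065861
  placer: 0.21 × 0.13 × 0.48 × 0.51 × 0.94 = 0.0062821
Odds(VMS deposit : placer) = 0.0065861 / 0.0062821 ≈ 1.05.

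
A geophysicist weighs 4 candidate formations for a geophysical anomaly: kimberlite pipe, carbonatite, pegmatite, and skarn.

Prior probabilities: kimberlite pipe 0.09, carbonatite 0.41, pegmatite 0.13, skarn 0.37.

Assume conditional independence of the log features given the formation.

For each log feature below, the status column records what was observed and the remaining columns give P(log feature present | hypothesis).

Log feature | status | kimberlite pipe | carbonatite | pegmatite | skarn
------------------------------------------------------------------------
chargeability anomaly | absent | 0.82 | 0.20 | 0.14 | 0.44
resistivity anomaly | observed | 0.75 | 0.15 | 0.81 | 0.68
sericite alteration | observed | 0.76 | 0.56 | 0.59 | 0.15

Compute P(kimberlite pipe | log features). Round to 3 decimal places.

Multiply each prior by the joint likelihood of the log feature pattern (using 1 − P(present | H) for each absent log feature):
  kimberlite pipe: 0.09 × (1 − 0.82) × 0.75 × 0.76 = 0.009234
  carbonatite: 0.41 × (1 − 0.20) × 0.15 × 0.56 = 0.027552
  pegmatite: 0.13 × (1 − 0.14) × 0.81 × 0.59 = 0.053429
  skarn: 0.37 × (1 − 0.44) × 0.68 × 0.15 = 0.021134
The unnormalized weights sum to 0.11135.
P(kimberlite pipe | evidence) = 0.009234 / 0.11135 ≈ 0.083.

0.083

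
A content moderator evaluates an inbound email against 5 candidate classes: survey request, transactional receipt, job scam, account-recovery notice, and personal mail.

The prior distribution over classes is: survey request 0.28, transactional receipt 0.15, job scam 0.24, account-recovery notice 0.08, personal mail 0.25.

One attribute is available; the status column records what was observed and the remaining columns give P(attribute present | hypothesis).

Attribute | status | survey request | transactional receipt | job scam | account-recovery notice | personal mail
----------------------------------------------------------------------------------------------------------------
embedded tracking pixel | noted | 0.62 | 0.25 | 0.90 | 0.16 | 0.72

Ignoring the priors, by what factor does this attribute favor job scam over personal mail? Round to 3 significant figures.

The Bayes factor is the ratio of the two likelihoods.
  job scam: 0.9
  personal mail: 0.72
Bayes factor = 0.9 / 0.72 ≈ 1.25

1.25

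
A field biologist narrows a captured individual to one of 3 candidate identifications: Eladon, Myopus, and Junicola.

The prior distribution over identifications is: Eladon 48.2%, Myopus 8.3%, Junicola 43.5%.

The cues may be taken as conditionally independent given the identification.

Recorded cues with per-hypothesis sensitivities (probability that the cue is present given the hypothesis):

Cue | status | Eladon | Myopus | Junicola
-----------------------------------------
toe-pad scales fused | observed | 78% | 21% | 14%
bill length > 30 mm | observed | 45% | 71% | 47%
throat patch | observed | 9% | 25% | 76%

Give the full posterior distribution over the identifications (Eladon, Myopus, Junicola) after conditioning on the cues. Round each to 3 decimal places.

For each hypothesis, the unnormalized posterior weight is prior × product of the cue likelihoods:
  Eladon: 0.482 × 0.78 × 0.45 × 0.09 = 0.015226
  Myopus: 0.083 × 0.21 × 0.71 × 0.25 = 0.0030938
  Junicola: 0.435 × 0.14 × 0.47 × 0.76 = 0.021753
The unnormalized weights sum to 0.040074.
P(Eladon | evidence) = 0.015226 / 0.040074 ≈ 0.380
P(Myopus | evidence) = 0.0030938 / 0.040074 ≈ 0.077
P(Junicola | evidence) = 0.021753 / 0.040074 ≈ 0.543

0.380, 0.077, 0.543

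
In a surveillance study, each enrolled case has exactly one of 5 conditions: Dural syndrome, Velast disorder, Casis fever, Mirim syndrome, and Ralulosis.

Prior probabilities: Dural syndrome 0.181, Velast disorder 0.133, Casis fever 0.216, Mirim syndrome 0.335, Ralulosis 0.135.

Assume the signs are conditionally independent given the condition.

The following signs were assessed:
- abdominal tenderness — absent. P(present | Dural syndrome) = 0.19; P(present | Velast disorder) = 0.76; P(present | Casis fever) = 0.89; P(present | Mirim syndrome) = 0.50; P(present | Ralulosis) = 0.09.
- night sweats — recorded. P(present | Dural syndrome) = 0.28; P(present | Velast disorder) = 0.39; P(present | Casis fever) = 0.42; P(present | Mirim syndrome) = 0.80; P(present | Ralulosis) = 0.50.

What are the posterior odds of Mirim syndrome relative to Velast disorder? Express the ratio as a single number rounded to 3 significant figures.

The normalizing constant cancels in an odds ratio, so compute prior × likelihood for the two hypotheses only (using 1 − P(present | H) for each absent sign):
  Mirim syndrome: 0.335 × (1 − 0.50) × 0.80 = 0.134
  Velast disorder: 0.133 × (1 − 0.76) × 0.39 = 0.012449
Odds(Mirim syndrome : Velast disorder) = 0.134 / 0.012449 ≈ 10.8.

10.8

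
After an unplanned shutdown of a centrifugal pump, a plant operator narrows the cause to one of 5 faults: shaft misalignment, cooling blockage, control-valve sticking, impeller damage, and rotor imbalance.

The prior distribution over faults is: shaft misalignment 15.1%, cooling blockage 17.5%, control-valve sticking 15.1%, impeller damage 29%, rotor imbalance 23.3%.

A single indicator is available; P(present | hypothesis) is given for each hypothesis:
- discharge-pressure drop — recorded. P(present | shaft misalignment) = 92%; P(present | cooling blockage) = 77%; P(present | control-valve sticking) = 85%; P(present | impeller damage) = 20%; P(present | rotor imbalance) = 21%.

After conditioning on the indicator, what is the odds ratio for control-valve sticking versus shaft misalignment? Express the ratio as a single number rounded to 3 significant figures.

The normalizing constant cancels in an odds ratio, so compute prior × likelihood for the two hypotheses only:
  control-valve sticking: 0.151 × 0.85 = 0.12835
  shaft misalignment: 0.151 × 0.92 = 0.13892
Posterior odds = 0.12835 / 0.13892 ≈ 0.924.

0.924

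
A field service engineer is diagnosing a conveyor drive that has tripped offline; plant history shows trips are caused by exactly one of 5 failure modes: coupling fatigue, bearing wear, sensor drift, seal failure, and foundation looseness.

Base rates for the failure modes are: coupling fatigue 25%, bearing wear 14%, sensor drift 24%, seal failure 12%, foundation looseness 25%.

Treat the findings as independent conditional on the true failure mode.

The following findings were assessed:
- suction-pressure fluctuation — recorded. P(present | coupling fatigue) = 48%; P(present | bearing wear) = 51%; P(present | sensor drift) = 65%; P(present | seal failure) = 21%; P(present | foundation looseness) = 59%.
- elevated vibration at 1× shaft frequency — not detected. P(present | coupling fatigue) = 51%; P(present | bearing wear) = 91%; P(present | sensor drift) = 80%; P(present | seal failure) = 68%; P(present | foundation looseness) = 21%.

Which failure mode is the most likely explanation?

Multiply each prior by the joint likelihood of the evidence pattern (using 1 − P(present | H) for each absent finding):
  coupling fatigue: 0.25 × 0.48 × (1 − 0.51) = 0.0588
  bearing wear: 0.14 × 0.51 × (1 − 0.91) = 0.006426
  sensor drift: 0.24 × 0.65 × (1 − 0.80) = 0.0312
  seal failure: 0.12 × 0.21 × (1 − 0.68) = 0.008064
  foundation looseness: 0.25 × 0.59 × (1 − 0.21) = 0.11653
Normalizing constant Z = 0.0588 + 0.006426 + 0.0312 + 0.008064 + 0.11653 = 0.22101.
P(coupling fatigue | evidence) ≈ 0.0588 / 0.22101 ≈ 0.266
P(bearing wear | evidence) ≈ 0.006426 / 0.22101 ≈ 0.029
P(sensor drift | evidence) ≈ 0.0312 / 0.22101 ≈ 0.141
P(seal failure | evidence) ≈ 0.008064 / 0.22101 ≈ 0.036
P(foundation looseness | evidence) ≈ 0.11653 / 0.22101 ≈ 0.527
The largest is 0.527, so foundation looseness is most probable.

foundation looseness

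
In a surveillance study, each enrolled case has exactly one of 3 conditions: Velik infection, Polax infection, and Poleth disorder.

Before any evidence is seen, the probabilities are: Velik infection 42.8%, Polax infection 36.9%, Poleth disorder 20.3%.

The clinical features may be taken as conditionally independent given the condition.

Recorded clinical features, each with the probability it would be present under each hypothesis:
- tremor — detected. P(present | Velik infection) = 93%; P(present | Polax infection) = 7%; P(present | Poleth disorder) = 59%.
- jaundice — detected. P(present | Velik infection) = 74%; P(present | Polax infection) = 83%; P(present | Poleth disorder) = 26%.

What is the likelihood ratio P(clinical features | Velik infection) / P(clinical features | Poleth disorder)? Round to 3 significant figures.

4.49

Take the product of per-clinical feature likelihoods under each hypothesis, then divide.
  Velik infection: 0.93 × 0.74 = 0.6882
  Poleth disorder: 0.59 × 0.26 = 0.1534
Bayes factor = 0.6882 / 0.1534 ≈ 4.49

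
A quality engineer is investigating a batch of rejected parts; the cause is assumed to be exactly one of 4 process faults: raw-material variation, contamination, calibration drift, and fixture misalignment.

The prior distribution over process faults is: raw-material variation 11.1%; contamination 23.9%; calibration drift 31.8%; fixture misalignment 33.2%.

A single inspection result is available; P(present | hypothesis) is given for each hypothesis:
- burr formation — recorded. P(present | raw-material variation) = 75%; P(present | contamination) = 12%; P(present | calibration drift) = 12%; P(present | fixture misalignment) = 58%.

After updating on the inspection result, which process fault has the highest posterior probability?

fixture misalignment

Multiply each prior by the likelihood of the inspection result:
  raw-material variation: 0.111 × 0.75 = 0.08325
  contamination: 0.239 × 0.12 = 0.02868
  calibration drift: 0.318 × 0.12 = 0.03816
  fixture misalignment: 0.332 × 0.58 = 0.19256
Normalizing constant Z = 0.08325 + 0.02868 + 0.03816 + 0.19256 = 0.34265.
P(raw-material variation | evidence) ≈ 0.08325 / 0.34265 ≈ 0.243
P(contamination | evidence) ≈ 0.02868 / 0.34265 ≈ 0.084
P(calibration drift | evidence) ≈ 0.03816 / 0.34265 ≈ 0.111
P(fixture misalignment | evidence) ≈ 0.19256 / 0.34265 ≈ 0.562
The largest is 0.562, so fixture misalignment is most probable.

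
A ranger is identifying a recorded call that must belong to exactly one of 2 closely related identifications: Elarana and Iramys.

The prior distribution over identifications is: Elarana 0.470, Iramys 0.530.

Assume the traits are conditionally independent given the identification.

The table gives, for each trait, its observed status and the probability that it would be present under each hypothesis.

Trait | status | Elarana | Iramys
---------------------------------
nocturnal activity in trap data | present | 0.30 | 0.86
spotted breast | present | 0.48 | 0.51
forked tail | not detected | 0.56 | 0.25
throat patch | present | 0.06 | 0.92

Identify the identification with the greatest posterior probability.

Multiply each prior by the joint likelihood of the trait pattern (using 1 − P(present | H) for each absent trait):
  Elarana: 0.470 × 0.30 × 0.48 × (1 − 0.56) × 0.06 = 0.0017868
  Iramys: 0.530 × 0.86 × 0.51 × (1 − 0.25) × 0.92 = 0.1604
Marginal likelihood of the evidence = 0.16218.
P(Elarana | evidence) ≈ 0.0017868 / 0.16218 ≈ 0.011
P(Iramys | evidence) ≈ 0.1604 / 0.16218 ≈ 0.989
The largest is 0.989, so Iramys is most probable.

Iramys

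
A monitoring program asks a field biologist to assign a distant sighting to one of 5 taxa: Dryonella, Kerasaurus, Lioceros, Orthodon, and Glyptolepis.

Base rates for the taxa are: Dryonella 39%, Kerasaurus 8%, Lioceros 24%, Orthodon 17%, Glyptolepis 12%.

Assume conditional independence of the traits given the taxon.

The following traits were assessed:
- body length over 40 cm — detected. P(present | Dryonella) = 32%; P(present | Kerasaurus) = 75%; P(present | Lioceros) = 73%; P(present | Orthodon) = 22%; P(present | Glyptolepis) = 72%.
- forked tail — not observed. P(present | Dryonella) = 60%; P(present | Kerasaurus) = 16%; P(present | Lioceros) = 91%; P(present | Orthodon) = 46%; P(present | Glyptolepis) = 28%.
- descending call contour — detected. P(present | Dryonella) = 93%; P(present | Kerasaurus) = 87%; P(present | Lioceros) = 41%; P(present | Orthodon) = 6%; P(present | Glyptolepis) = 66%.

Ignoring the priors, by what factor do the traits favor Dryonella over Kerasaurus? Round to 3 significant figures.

The Bayes factor is the ratio of the joint likelihoods of the trait pattern under the two hypotheses (using 1 − P(present | H) for each absent trait).
  Dryonella: 0.32 × (1 − 0.60) × 0.93 = 0.11904
  Kerasaurus: 0.75 × (1 − 0.16) × 0.87 = 0.5481
Bayes factor = 0.11904 / 0.5481 ≈ 0.217

0.217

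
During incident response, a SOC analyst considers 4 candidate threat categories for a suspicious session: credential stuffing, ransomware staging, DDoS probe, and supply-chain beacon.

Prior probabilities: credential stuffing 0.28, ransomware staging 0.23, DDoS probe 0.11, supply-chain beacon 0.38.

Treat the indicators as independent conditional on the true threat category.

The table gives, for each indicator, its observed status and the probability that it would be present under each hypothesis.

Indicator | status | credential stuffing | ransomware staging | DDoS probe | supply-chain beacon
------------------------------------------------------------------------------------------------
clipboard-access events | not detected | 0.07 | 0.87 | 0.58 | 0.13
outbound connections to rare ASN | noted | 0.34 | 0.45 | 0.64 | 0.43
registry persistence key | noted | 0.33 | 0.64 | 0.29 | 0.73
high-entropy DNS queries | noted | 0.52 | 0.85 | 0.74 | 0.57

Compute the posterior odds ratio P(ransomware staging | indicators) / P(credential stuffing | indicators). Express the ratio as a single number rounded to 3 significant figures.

The normalizing constant cancels in an odds ratio, so compute prior × likelihood for the two hypotheses only (using 1 − P(present | H) for each absent indicator):
  ransomware staging: 0.23 × (1 − 0.87) × 0.45 × 0.64 × 0.85 = 0.0073195
  credential stuffing: 0.28 × (1 − 0.07) × 0.34 × 0.33 × 0.52 = 0.015193
Odds(ransomware staging : credential stuffing) = 0.0073195 / 0.015193 ≈ 0.482.

0.482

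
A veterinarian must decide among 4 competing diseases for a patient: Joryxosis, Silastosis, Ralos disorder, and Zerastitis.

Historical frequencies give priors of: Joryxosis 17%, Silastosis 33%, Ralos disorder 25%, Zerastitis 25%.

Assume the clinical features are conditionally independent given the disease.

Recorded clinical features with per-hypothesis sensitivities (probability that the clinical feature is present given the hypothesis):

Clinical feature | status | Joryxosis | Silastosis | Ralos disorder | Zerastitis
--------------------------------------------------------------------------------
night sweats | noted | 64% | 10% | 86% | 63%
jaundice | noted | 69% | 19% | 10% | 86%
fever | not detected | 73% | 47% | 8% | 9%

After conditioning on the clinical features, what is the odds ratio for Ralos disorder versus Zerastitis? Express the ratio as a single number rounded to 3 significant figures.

0.160

Unnormalized posterior weight (prior times the clinical feature likelihoods) for each of the two hypotheses (using 1 − P(present | H) for each absent clinical feature):
  Ralos disorder: 0.25 × 0.86 × 0.10 × (1 − 0.08) = 0.01978
  Zerastitis: 0.25 × 0.63 × 0.86 × (1 − 0.09) = 0.12326
Odds(Ralos disorder : Zerastitis) = 0.01978 / 0.12326 ≈ 0.160.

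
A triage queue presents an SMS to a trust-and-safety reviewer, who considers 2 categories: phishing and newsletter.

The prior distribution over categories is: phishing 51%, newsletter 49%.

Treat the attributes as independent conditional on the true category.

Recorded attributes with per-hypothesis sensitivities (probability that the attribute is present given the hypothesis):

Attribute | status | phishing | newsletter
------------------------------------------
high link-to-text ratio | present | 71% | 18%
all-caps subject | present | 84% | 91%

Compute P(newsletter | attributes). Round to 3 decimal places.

0.209

Multiply each prior by the joint likelihood of the attribute pattern:
  phishing: 0.51 × 0.71 × 0.84 = 0.30416
  newsletter: 0.49 × 0.18 × 0.91 = 0.080262
Marginal likelihood of the evidence = 0.38443.
P(newsletter | evidence) = 0.080262 / 0.38443 ≈ 0.209.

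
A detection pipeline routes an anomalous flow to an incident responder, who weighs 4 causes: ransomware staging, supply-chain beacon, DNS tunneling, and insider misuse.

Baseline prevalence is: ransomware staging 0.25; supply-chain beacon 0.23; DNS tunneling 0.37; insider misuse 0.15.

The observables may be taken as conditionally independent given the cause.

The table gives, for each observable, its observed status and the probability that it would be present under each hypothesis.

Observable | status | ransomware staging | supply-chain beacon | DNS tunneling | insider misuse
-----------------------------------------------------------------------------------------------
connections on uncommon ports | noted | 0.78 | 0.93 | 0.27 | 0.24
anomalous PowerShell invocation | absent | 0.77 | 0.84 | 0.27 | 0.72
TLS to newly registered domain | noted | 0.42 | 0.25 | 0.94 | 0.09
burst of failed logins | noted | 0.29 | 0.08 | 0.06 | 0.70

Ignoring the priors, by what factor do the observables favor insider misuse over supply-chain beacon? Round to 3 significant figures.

1.42

Take the product of per-observable likelihoods under each hypothesis (using 1 − P(present | H) for each absent observable), then divide.
  insider misuse: 0.24 × (1 − 0.72) × 0.09 × 0.70 = 0.0042336
  supply-chain beacon: 0.93 × (1 − 0.84) × 0.25 × 0.08 = 0.002976
Bayes factor = 0.0042336 / 0.002976 ≈ 1.42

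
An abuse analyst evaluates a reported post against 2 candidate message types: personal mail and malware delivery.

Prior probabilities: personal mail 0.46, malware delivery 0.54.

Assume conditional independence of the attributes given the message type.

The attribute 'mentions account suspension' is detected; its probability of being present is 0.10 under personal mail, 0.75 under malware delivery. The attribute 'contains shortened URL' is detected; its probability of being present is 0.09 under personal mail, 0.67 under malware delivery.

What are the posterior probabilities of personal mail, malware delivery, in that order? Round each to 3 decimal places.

Multiply each prior by the joint likelihood of the attribute pattern:
  personal mail: 0.46 × 0.10 × 0.09 = 0.00414
  malware delivery: 0.54 × 0.75 × 0.67 = 0.27135
Marginal likelihood of the evidence = 0.27549.
P(personal mail | evidence) = 0.00414 / 0.27549 ≈ 0.015
P(malware delivery | evidence) = 0.27135 / 0.27549 ≈ 0.985

0.015, 0.985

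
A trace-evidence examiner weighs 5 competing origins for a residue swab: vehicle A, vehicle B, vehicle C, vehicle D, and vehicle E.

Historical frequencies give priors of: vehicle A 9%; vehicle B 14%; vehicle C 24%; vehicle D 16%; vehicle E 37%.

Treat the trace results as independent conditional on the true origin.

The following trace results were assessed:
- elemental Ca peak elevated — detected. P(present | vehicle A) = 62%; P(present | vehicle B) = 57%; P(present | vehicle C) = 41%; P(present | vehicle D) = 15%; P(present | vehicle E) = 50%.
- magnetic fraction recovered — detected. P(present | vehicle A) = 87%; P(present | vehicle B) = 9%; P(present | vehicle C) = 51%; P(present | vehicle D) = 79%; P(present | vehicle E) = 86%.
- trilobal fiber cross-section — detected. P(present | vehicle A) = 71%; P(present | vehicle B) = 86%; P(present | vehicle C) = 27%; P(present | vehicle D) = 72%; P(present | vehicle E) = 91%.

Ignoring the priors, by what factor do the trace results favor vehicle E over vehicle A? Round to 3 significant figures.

1.02

Take the product of per-trace result likelihoods under each hypothesis, then divide.
  vehicle E: 0.50 × 0.86 × 0.91 = 0.3913
  vehicle A: 0.62 × 0.87 × 0.71 = 0.38297
Bayes factor = 0.3913 / 0.38297 ≈ 1.02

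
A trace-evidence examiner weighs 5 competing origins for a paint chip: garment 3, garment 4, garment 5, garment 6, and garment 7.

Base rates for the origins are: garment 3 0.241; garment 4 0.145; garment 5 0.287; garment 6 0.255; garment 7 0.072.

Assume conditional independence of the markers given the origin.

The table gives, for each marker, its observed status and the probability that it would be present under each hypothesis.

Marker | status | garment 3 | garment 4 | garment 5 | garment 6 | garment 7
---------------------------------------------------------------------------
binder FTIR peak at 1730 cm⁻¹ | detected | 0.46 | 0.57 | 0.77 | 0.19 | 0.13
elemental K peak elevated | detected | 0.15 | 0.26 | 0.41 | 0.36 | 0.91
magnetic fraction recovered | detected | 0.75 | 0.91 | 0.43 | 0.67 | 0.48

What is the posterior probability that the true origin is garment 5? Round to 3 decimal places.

0.449

For each hypothesis, the unnormalized posterior weight is prior × product of the marker likelihoods:
  garment 3: 0.241 × 0.46 × 0.15 × 0.75 = 0.012472
  garment 4: 0.145 × 0.57 × 0.26 × 0.91 = 0.019555
  garment 5: 0.287 × 0.77 × 0.41 × 0.43 = 0.038961
  garment 6: 0.255 × 0.19 × 0.36 × 0.67 = 0.011686
  garment 7: 0.072 × 0.13 × 0.91 × 0.48 = 0.0040884
Normalizing constant Z = 0.012472 + 0.019555 + 0.038961 + 0.011686 + 0.0040884 = 0.086762.
P(garment 5 | evidence) = 0.038961 / 0.086762 ≈ 0.449.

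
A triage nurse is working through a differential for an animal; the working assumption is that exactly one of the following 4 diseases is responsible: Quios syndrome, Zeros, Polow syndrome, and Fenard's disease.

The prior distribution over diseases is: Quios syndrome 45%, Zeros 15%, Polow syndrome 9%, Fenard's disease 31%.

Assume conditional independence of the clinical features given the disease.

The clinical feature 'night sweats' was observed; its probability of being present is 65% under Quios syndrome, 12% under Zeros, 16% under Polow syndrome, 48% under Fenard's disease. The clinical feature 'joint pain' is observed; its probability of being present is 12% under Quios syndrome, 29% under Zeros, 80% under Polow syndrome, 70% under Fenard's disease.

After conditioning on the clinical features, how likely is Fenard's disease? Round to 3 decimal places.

0.668

By Bayes' rule with conditional independence, the unnormalized weight for each hypothesis is prior × ∏ likelihoods:
  Quios syndrome: 0.45 × 0.65 × 0.12 = 0.0351
  Zeros: 0.15 × 0.12 × 0.29 = 0.00522
  Polow syndrome: 0.09 × 0.16 × 0.80 = 0.01152
  Fenard's disease: 0.31 × 0.48 × 0.70 = 0.10416
The unnormalized weights sum to 0.156.
P(Fenard's disease | evidence) = 0.10416 / 0.156 ≈ 0.668.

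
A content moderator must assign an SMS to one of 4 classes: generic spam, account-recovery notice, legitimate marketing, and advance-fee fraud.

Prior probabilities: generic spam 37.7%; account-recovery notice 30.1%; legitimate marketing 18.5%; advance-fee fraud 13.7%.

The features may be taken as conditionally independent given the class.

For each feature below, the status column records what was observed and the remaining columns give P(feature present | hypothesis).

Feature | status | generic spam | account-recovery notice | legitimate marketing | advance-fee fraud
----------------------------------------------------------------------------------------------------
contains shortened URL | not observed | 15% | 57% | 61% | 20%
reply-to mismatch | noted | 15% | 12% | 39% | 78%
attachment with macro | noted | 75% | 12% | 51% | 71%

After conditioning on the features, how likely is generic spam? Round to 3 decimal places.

For each hypothesis, the unnormalized posterior weight is prior × product of the feature likelihoods (using 1 − P(present | H) for each absent feature):
  generic spam: 0.377 × (1 − 0.15) × 0.15 × 0.75 = 0.036051
  account-recovery notice: 0.301 × (1 − 0.57) × 0.12 × 0.12 = 0.0018638
  legitimate marketing: 0.185 × (1 − 0.61) × 0.39 × 0.51 = 0.014351
  advance-fee fraud: 0.137 × (1 − 0.20) × 0.78 × 0.71 = 0.060696
The unnormalized weights sum to 0.11296.
P(generic spam | evidence) = 0.036051 / 0.11296 ≈ 0.319.

0.319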